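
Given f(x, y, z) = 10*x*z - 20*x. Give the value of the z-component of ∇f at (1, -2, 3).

10

(∇f)_3 = ∂f/∂z = 10*x
At (1, -2, 3): 10.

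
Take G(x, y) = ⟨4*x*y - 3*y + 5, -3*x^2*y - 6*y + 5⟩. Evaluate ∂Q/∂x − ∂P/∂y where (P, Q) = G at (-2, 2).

∂G₂/∂x = -6*x*y
∂G₁/∂y = 4*x - 3
Scalar curl = -6*x*y - 4*x + 3
At (-2, 2): 35.

35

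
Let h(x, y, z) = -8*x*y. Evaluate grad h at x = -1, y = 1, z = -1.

∂h/∂x = -8*y
∂h/∂y = -8*x
∂h/∂z = 0
∇h = (-8*y, -8*x, 0)
At (-1, 1, -1): (-8, 8, 0).

(-8, 8, 0)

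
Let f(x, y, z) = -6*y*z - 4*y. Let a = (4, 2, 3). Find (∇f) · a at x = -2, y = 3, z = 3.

∂f/∂x = 0
∂f/∂y = -6*z - 4
∂f/∂z = -6*y
∇f at (-2, 3, 3) = (0, -22, -18)
∇f · a = (0)(4) + (-22)(2) + (-18)(3) = -98

-98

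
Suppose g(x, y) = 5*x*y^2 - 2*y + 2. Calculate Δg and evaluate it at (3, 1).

∂²g/∂x² = 0
∂²g/∂y² = 10*x
∇²g = 10*x
At (3, 1): 30.

30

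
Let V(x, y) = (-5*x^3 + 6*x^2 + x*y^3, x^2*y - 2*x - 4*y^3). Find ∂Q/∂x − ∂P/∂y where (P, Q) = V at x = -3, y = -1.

∂V₂/∂x = 2*x*y - 2
∂V₁/∂y = 3*x*y^2
Scalar curl = -3*x*y^2 + 2*x*y - 2
At (-3, -1): 13.

13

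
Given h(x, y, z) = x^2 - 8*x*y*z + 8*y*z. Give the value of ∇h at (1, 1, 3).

(-22, 0, 0)

∂h/∂x = 2*x - 8*y*z
∂h/∂y = -8*x*z + 8*z
∂h/∂z = -8*x*y + 8*y
∇h = (2*x - 8*y*z, -8*x*z + 8*z, -8*x*y + 8*y)
At (1, 1, 3): (-22, 0, 0).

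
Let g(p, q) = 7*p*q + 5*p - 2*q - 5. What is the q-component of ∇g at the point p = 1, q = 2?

(∇g)_2 = ∂g/∂q = 7*p - 2
At (1, 2): 5.

5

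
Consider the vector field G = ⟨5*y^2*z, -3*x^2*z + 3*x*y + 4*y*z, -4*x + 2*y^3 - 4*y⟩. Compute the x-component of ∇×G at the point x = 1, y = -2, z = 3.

(∇×G)_1 = ∂G₃/∂y − ∂G₂/∂z
= 6*y^2 - 4 − (-3*x^2 + 4*y)
= 3*x^2 + 6*y^2 - 4*y - 4
At (1, -2, 3): 31.

31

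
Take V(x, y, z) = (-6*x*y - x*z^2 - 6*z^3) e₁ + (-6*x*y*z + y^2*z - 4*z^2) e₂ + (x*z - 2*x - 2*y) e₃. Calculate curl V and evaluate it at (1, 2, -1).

(∇×V)₁ = ∂V₃/∂y − ∂V₂/∂z = 6*x*y - y^2 + 8*z - 2
(∇×V)₂ = ∂V₁/∂z − ∂V₃/∂x = -2*x*z - 18*z^2 - z + 2
(∇×V)₃ = ∂V₂/∂x − ∂V₁/∂y = 6*x - 6*y*z
∇×V = (6*x*y - y^2 + 8*z - 2, -2*x*z - 18*z^2 - z + 2, 6*x - 6*y*z)
At (1, 2, -1): (-2, -13, 18).

(-2, -13, 18)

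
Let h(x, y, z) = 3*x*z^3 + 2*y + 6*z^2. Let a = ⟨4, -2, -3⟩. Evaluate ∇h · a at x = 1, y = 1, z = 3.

∂h/∂x = 3*z^3
∂h/∂y = 2
∂h/∂z = 9*x*z^2 + 12*z
∇h at (1, 1, 3) = (81, 2, 117)
∇h · a = (81)(4) + (2)(-2) + (117)(-3) = -31

-31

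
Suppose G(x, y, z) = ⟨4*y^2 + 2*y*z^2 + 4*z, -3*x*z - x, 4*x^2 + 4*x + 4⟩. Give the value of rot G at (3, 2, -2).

(∇×G)₁ = ∂G₃/∂y − ∂G₂/∂z = 3*x
(∇×G)₂ = ∂G₁/∂z − ∂G₃/∂x = -8*x + 4*y*z
(∇×G)₃ = ∂G₂/∂x − ∂G₁/∂y = -8*y - 2*z^2 - 3*z - 1
∇×G = (3*x, -8*x + 4*y*z, -8*y - 2*z^2 - 3*z - 1)
At (3, 2, -2): (9, -40, -19).

(9, -40, -19)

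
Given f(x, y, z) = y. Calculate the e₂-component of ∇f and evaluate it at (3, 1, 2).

1

(∇f)_2 = ∂f/∂y = 1
At (3, 1, 2): 1.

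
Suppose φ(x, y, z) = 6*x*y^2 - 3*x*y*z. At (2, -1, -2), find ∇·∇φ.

∂²φ/∂x² = 0
∂²φ/∂y² = 12*x
∂²φ/∂z² = 0
∇²φ = 12*x
At (2, -1, -2): 24.

24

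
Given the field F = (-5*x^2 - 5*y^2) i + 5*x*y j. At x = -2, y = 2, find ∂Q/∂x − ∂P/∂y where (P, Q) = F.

∂F₂/∂x = 5*y
∂F₁/∂y = -10*y
Scalar curl = 15*y
At (-2, 2): 30.

30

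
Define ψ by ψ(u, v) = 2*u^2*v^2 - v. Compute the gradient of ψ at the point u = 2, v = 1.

∂ψ/∂u = 4*u*v^2
∂ψ/∂v = 4*u^2*v - 1
∇ψ = (4*u*v^2, 4*u^2*v - 1)
At (2, 1): (8, 15).

(8, 15)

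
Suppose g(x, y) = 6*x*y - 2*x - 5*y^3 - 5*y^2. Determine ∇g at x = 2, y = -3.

∂g/∂x = 6*y - 2
∂g/∂y = 6*x - 15*y^2 - 10*y
∇g = (6*y - 2, 6*x - 15*y^2 - 10*y)
At (2, -3): (-20, -93).

(-20, -93)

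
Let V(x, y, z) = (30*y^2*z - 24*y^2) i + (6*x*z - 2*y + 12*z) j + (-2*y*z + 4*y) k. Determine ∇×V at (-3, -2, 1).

(∇×V)₁ = ∂V₃/∂y − ∂V₂/∂z = -6*x - 2*z - 8
(∇×V)₂ = ∂V₁/∂z − ∂V₃/∂x = 30*y^2
(∇×V)₃ = ∂V₂/∂x − ∂V₁/∂y = -60*y*z + 48*y + 6*z
∇×V = (-6*x - 2*z - 8, 30*y^2, -60*y*z + 48*y + 6*z)
At (-3, -2, 1): (8, 120, 30).

(8, 120, 30)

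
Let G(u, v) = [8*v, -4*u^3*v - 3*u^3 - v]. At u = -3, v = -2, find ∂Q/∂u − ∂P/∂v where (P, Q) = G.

∂G₂/∂u = -12*u^2*v - 9*u^2
∂G₁/∂v = 8
Scalar curl = -12*u^2*v - 9*u^2 - 8
At (-3, -2): 127.

127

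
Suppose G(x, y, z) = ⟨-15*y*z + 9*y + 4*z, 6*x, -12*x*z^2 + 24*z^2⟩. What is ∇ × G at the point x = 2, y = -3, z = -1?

(∇×G)₁ = ∂G₃/∂y − ∂G₂/∂z = 0
(∇×G)₂ = ∂G₁/∂z − ∂G₃/∂x = -15*y + 12*z^2 + 4
(∇×G)₃ = ∂G₂/∂x − ∂G₁/∂y = 15*z - 3
∇×G = (0, -15*y + 12*z^2 + 4, 15*z - 3)
At (2, -3, -1): (0, 61, -18).

(0, 61, -18)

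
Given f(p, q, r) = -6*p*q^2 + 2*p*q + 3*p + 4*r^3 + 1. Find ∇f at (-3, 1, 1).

∂f/∂p = -6*q^2 + 2*q + 3
∂f/∂q = -12*p*q + 2*p
∂f/∂r = 12*r^2
∇f = (-6*q^2 + 2*q + 3, -12*p*q + 2*p, 12*r^2)
At (-3, 1, 1): (-1, 30, 12).

(-1, 30, 12)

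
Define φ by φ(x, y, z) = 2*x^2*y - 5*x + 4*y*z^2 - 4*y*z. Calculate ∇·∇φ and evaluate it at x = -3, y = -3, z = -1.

∂²φ/∂x² = 4*y
∂²φ/∂y² = 0
∂²φ/∂z² = 8*y
∇²φ = 12*y
At (-3, -3, -1): -36.

-36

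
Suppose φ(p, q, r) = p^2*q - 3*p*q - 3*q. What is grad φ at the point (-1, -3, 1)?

(15, 1, 0)

∂φ/∂p = 2*p*q - 3*q
∂φ/∂q = p^2 - 3*p - 3
∂φ/∂r = 0
∇φ = (2*p*q - 3*q, p^2 - 3*p - 3, 0)
At (-1, -3, 1): (15, 1, 0).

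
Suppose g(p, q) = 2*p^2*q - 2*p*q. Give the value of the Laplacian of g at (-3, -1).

-4

∂²g/∂p² = 4*q
∂²g/∂q² = 0
∇²g = 4*q
At (-3, -1): -4.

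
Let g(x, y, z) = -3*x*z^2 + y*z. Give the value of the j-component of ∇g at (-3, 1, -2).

-2

(∇g)_2 = ∂g/∂y = z
At (-3, 1, -2): -2.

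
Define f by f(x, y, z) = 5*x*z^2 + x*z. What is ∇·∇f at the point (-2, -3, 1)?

-20

∂²f/∂x² = 0
∂²f/∂y² = 0
∂²f/∂z² = 10*x
∇²f = 10*x
At (-2, -3, 1): -20.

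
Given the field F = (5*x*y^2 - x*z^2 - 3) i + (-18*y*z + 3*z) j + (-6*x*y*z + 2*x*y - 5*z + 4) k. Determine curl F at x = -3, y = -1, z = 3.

(27, 2, -30)

(∇×F)₁ = ∂F₃/∂y − ∂F₂/∂z = -6*x*z + 2*x + 18*y - 3
(∇×F)₂ = ∂F₁/∂z − ∂F₃/∂x = -2*x*z + 6*y*z - 2*y
(∇×F)₃ = ∂F₂/∂x − ∂F₁/∂y = -10*x*y
∇×F = (-6*x*z + 2*x + 18*y - 3, -2*x*z + 6*y*z - 2*y, -10*x*y)
At (-3, -1, 3): (27, 2, -30).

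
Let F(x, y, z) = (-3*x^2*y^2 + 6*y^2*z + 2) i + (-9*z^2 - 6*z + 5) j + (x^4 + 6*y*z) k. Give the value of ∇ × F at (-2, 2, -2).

(-42, 56, 96)

(∇×F)₁ = ∂F₃/∂y − ∂F₂/∂z = 24*z + 6
(∇×F)₂ = ∂F₁/∂z − ∂F₃/∂x = -4*x^3 + 6*y^2
(∇×F)₃ = ∂F₂/∂x − ∂F₁/∂y = 6*x^2*y - 12*y*z
∇×F = (24*z + 6, -4*x^3 + 6*y^2, 6*x^2*y - 12*y*z)
At (-2, 2, -2): (-42, 56, 96).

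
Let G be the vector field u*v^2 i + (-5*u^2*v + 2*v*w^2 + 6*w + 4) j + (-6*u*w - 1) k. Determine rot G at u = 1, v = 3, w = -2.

(18, -12, -36)

(∇×G)₁ = ∂G₃/∂v − ∂G₂/∂w = -4*v*w - 6
(∇×G)₂ = ∂G₁/∂w − ∂G₃/∂u = 6*w
(∇×G)₃ = ∂G₂/∂u − ∂G₁/∂v = -12*u*v
∇×G = (-4*v*w - 6, 6*w, -12*u*v)
At (1, 3, -2): (18, -12, -36).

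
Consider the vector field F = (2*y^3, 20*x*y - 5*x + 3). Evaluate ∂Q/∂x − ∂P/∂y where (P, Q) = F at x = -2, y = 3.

∂F₂/∂x = 20*y - 5
∂F₁/∂y = 6*y^2
Scalar curl = -6*y^2 + 20*y - 5
At (-2, 3): 1.

1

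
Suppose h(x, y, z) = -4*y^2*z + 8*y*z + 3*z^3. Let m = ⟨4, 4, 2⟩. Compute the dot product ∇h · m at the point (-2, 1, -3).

∂h/∂x = 0
∂h/∂y = -8*y*z + 8*z
∂h/∂z = -4*y^2 + 8*y + 9*z^2
∇h at (-2, 1, -3) = (0, 0, 85)
∇h · m = (0)(4) + (0)(4) + (85)(2) = 170

170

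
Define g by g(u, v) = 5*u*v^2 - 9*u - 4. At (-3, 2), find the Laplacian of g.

-30

∂²g/∂u² = 0
∂²g/∂v² = 10*u
∇²g = 10*u
At (-3, 2): -30.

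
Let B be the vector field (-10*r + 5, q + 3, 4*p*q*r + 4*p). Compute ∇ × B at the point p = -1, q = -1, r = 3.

(-12, -2, 0)

(∇×B)₁ = ∂B₃/∂q − ∂B₂/∂r = 4*p*r
(∇×B)₂ = ∂B₁/∂r − ∂B₃/∂p = -4*q*r - 14
(∇×B)₃ = ∂B₂/∂p − ∂B₁/∂q = 0
∇×B = (4*p*r, -4*q*r - 14, 0)
At (-1, -1, 3): (-12, -2, 0).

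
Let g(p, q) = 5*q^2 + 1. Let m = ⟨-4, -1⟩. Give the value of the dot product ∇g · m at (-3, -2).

∂g/∂p = 0
∂g/∂q = 10*q
∇g at (-3, -2) = (0, -20)
∇g · m = (0)(-4) + (-20)(-1) = 20

20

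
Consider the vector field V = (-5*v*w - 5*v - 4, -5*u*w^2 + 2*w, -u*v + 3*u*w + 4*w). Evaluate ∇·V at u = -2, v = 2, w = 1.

-2

∂V₁/∂u = 0
∂V₂/∂v = 0
∂V₃/∂w = 3*u + 4
∇·V = 3*u + 4
At (-2, 2, 1): -2.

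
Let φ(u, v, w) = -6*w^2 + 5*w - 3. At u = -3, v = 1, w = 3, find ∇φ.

(0, 0, -31)

∂φ/∂u = 0
∂φ/∂v = 0
∂φ/∂w = -12*w + 5
∇φ = (0, 0, -12*w + 5)
At (-3, 1, 3): (0, 0, -31).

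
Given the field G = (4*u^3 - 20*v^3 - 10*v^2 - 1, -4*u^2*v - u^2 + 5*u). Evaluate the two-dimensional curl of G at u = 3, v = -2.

∂G₂/∂u = -8*u*v - 2*u + 5
∂G₁/∂v = -60*v^2 - 20*v
Scalar curl = -8*u*v - 2*u + 60*v^2 + 20*v + 5
At (3, -2): 247.

247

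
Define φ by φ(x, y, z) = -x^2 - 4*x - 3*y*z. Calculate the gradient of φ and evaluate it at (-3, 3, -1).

∂φ/∂x = -2*x - 4
∂φ/∂y = -3*z
∂φ/∂z = -3*y
∇φ = (-2*x - 4, -3*z, -3*y)
At (-3, 3, -1): (2, 3, -9).

(2, 3, -9)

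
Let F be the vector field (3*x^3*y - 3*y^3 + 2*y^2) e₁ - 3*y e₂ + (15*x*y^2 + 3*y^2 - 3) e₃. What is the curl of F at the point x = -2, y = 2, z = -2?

(-108, -60, 52)

(∇×F)₁ = ∂F₃/∂y − ∂F₂/∂z = 30*x*y + 6*y
(∇×F)₂ = ∂F₁/∂z − ∂F₃/∂x = -15*y^2
(∇×F)₃ = ∂F₂/∂x − ∂F₁/∂y = -3*x^3 + 9*y^2 - 4*y
∇×F = (30*x*y + 6*y, -15*y^2, -3*x^3 + 9*y^2 - 4*y)
At (-2, 2, -2): (-108, -60, 52).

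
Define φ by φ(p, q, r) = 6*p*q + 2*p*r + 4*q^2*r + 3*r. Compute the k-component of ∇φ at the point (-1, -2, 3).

17

(∇φ)_3 = ∂φ/∂r = 2*p + 4*q^2 + 3
At (-1, -2, 3): 17.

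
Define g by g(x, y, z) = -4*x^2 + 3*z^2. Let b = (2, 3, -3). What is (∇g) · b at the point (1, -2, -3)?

38

∂g/∂x = -8*x
∂g/∂y = 0
∂g/∂z = 6*z
∇g at (1, -2, -3) = (-8, 0, -18)
∇g · b = (-8)(2) + (0)(3) + (-18)(-3) = 38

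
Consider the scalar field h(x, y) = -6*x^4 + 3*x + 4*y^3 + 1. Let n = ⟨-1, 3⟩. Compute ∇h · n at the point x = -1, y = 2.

117

∂h/∂x = -24*x^3 + 3
∂h/∂y = 12*y^2
∇h at (-1, 2) = (27, 48)
∇h · n = (27)(-1) + (48)(3) = 117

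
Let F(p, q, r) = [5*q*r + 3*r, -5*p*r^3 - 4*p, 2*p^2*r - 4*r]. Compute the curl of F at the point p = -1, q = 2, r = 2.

(-60, 21, -54)

(∇×F)₁ = ∂F₃/∂q − ∂F₂/∂r = 15*p*r^2
(∇×F)₂ = ∂F₁/∂r − ∂F₃/∂p = -4*p*r + 5*q + 3
(∇×F)₃ = ∂F₂/∂p − ∂F₁/∂q = -5*r^3 - 5*r - 4
∇×F = (15*p*r^2, -4*p*r + 5*q + 3, -5*r^3 - 5*r - 4)
At (-1, 2, 2): (-60, 21, -54).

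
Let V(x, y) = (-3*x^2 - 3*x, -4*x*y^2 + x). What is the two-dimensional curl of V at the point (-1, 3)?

∂V₂/∂x = -4*y^2 + 1
∂V₁/∂y = 0
Scalar curl = -4*y^2 + 1
At (-1, 3): -35.

-35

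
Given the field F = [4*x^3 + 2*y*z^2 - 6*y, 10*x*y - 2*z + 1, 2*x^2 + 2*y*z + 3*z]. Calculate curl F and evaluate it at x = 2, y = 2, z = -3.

(-4, -32, 8)

(∇×F)₁ = ∂F₃/∂y − ∂F₂/∂z = 2*z + 2
(∇×F)₂ = ∂F₁/∂z − ∂F₃/∂x = -4*x + 4*y*z
(∇×F)₃ = ∂F₂/∂x − ∂F₁/∂y = 10*y - 2*z^2 + 6
∇×F = (2*z + 2, -4*x + 4*y*z, 10*y - 2*z^2 + 6)
At (2, 2, -3): (-4, -32, 8).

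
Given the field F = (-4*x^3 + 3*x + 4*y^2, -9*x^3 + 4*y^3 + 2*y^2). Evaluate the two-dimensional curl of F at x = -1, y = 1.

∂F₂/∂x = -27*x^2
∂F₁/∂y = 8*y
Scalar curl = -27*x^2 - 8*y
At (-1, 1): -35.

-35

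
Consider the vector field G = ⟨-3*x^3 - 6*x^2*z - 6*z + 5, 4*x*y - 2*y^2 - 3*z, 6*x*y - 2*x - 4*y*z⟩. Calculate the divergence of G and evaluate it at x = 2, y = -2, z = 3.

-84

∂G₁/∂x = -9*x^2 - 12*x*z
∂G₂/∂y = 4*x - 4*y
∂G₃/∂z = -4*y
∇·G = -9*x^2 - 12*x*z + 4*x - 8*y
At (2, -2, 3): -84.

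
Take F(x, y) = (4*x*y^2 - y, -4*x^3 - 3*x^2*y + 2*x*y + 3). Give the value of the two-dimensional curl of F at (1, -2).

∂F₂/∂x = -12*x^2 - 6*x*y + 2*y
∂F₁/∂y = 8*x*y - 1
Scalar curl = -12*x^2 - 14*x*y + 2*y + 1
At (1, -2): 13.

13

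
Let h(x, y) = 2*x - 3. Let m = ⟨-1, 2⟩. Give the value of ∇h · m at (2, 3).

-2

∂h/∂x = 2
∂h/∂y = 0
∇h at (2, 3) = (2, 0)
∇h · m = (2)(-1) + (0)(2) = -2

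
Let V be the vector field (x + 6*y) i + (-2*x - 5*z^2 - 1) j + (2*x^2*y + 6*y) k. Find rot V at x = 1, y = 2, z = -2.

(∇×V)₁ = ∂V₃/∂y − ∂V₂/∂z = 2*x^2 + 10*z + 6
(∇×V)₂ = ∂V₁/∂z − ∂V₃/∂x = -4*x*y
(∇×V)₃ = ∂V₂/∂x − ∂V₁/∂y = -8
∇×V = (2*x^2 + 10*z + 6, -4*x*y, -8)
At (1, 2, -2): (-12, -8, -8).

(-12, -8, -8)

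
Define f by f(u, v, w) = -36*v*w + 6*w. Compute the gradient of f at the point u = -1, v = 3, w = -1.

∂f/∂u = 0
∂f/∂v = -36*w
∂f/∂w = -36*v + 6
∇f = (0, -36*w, -36*v + 6)
At (-1, 3, -1): (0, 36, -102).

(0, 36, -102)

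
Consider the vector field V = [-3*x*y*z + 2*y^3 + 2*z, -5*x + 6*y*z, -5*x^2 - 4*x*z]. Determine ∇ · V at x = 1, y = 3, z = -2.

∂V₁/∂x = -3*y*z
∂V₂/∂y = 6*z
∂V₃/∂z = -4*x
∇·V = -4*x - 3*y*z + 6*z
At (1, 3, -2): 2.

2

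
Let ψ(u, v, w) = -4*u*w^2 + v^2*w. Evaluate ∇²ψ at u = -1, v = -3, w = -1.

6

∂²ψ/∂u² = 0
∂²ψ/∂v² = 2*w
∂²ψ/∂w² = -8*u
∇²ψ = -8*u + 2*w
At (-1, -3, -1): 6.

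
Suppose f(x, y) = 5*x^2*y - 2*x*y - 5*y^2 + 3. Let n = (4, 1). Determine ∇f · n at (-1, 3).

∂f/∂x = 10*x*y - 2*y
∂f/∂y = 5*x^2 - 2*x - 10*y
∇f at (-1, 3) = (-36, -23)
∇f · n = (-36)(4) + (-23)(1) = -167

-167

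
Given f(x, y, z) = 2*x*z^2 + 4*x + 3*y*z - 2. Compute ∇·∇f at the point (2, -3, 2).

8

∂²f/∂x² = 0
∂²f/∂y² = 0
∂²f/∂z² = 4*x
∇²f = 4*x
At (2, -3, 2): 8.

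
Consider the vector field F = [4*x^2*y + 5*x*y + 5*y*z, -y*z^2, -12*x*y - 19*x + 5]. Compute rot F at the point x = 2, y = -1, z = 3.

(∇×F)₁ = ∂F₃/∂y − ∂F₂/∂z = -12*x + 2*y*z
(∇×F)₂ = ∂F₁/∂z − ∂F₃/∂x = 17*y + 19
(∇×F)₃ = ∂F₂/∂x − ∂F₁/∂y = -4*x^2 - 5*x - 5*z
∇×F = (-12*x + 2*y*z, 17*y + 19, -4*x^2 - 5*x - 5*z)
At (2, -1, 3): (-30, 2, -41).

(-30, 2, -41)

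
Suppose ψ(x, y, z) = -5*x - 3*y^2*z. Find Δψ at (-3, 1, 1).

-6

∂²ψ/∂x² = 0
∂²ψ/∂y² = -6*z
∂²ψ/∂z² = 0
∇²ψ = -6*z
At (-3, 1, 1): -6.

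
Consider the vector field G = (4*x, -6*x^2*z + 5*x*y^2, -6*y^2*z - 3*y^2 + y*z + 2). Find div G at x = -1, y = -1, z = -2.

∂G₁/∂x = 4
∂G₂/∂y = 10*x*y
∂G₃/∂z = -6*y^2 + y
∇·G = 10*x*y - 6*y^2 + y + 4
At (-1, -1, -2): 7.

7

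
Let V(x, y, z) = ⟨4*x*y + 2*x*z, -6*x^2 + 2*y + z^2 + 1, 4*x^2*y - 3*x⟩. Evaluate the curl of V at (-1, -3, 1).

(∇×V)₁ = ∂V₃/∂y − ∂V₂/∂z = 4*x^2 - 2*z
(∇×V)₂ = ∂V₁/∂z − ∂V₃/∂x = -8*x*y + 2*x + 3
(∇×V)₃ = ∂V₂/∂x − ∂V₁/∂y = -16*x
∇×V = (4*x^2 - 2*z, -8*x*y + 2*x + 3, -16*x)
At (-1, -3, 1): (2, -23, 16).

(2, -23, 16)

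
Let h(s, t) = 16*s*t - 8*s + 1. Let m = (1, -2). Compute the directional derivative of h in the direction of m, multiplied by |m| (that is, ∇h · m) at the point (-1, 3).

∂h/∂s = 16*t - 8
∂h/∂t = 16*s
∇h at (-1, 3) = (40, -16)
∇h · m = (40)(1) + (-16)(-2) = 72

72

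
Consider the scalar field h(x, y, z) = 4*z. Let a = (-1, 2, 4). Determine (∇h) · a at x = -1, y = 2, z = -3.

∂h/∂x = 0
∂h/∂y = 0
∂h/∂z = 4
∇h at (-1, 2, -3) = (0, 0, 4)
∇h · a = (0)(-1) + (0)(2) + (4)(4) = 16

16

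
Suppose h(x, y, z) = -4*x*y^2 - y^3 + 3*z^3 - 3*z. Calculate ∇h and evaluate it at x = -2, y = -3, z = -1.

∂h/∂x = -4*y^2
∂h/∂y = -8*x*y - 3*y^2
∂h/∂z = 9*z^2 - 3
∇h = (-4*y^2, -8*x*y - 3*y^2, 9*z^2 - 3)
At (-2, -3, -1): (-36, -75, 6).

(-36, -75, 6)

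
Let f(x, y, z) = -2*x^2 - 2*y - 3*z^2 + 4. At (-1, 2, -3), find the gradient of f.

(4, -2, 18)

∂f/∂x = -4*x
∂f/∂y = -2
∂f/∂z = -6*z
∇f = (-4*x, -2, -6*z)
At (-1, 2, -3): (4, -2, 18).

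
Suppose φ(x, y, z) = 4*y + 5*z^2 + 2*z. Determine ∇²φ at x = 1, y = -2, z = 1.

∂²φ/∂x² = 0
∂²φ/∂y² = 0
∂²φ/∂z² = 10
∇²φ = 10
At (1, -2, 1): 10.

10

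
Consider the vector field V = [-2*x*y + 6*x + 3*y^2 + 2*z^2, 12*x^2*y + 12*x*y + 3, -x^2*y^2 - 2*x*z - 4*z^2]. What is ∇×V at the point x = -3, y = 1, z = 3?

(∇×V)₁ = ∂V₃/∂y − ∂V₂/∂z = -2*x^2*y
(∇×V)₂ = ∂V₁/∂z − ∂V₃/∂x = 2*x*y^2 + 6*z
(∇×V)₃ = ∂V₂/∂x − ∂V₁/∂y = 24*x*y + 2*x + 6*y
∇×V = (-2*x^2*y, 2*x*y^2 + 6*z, 24*x*y + 2*x + 6*y)
At (-3, 1, 3): (-18, 12, -72).

(-18, 12, -72)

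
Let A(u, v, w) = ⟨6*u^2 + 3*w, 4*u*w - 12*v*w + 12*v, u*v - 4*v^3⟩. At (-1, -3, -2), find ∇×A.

(∇×A)₁ = ∂A₃/∂v − ∂A₂/∂w = -3*u - 12*v^2 + 12*v
(∇×A)₂ = ∂A₁/∂w − ∂A₃/∂u = -v + 3
(∇×A)₃ = ∂A₂/∂u − ∂A₁/∂v = 4*w
∇×A = (-3*u - 12*v^2 + 12*v, -v + 3, 4*w)
At (-1, -3, -2): (-141, 6, -8).

(-141, 6, -8)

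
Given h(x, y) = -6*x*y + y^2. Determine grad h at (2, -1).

∂h/∂x = -6*y
∂h/∂y = -6*x + 2*y
∇h = (-6*y, -6*x + 2*y)
At (2, -1): (6, -14).

(6, -14)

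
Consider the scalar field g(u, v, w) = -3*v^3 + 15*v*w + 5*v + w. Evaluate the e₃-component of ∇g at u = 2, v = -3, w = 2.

-44

(∇g)_3 = ∂g/∂w = 15*v + 1
At (2, -3, 2): -44.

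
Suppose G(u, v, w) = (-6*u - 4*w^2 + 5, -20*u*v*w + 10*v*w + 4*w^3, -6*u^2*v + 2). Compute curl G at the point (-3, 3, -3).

(-372, -84, 180)

(∇×G)₁ = ∂G₃/∂v − ∂G₂/∂w = -6*u^2 + 20*u*v - 10*v - 12*w^2
(∇×G)₂ = ∂G₁/∂w − ∂G₃/∂u = 12*u*v - 8*w
(∇×G)₃ = ∂G₂/∂u − ∂G₁/∂v = -20*v*w
∇×G = (-6*u^2 + 20*u*v - 10*v - 12*w^2, 12*u*v - 8*w, -20*v*w)
At (-3, 3, -3): (-372, -84, 180).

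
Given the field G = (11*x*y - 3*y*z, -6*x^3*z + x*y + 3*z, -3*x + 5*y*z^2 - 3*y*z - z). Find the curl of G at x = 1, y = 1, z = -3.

(∇×G)₁ = ∂G₃/∂y − ∂G₂/∂z = 6*x^3 + 5*z^2 - 3*z - 3
(∇×G)₂ = ∂G₁/∂z − ∂G₃/∂x = -3*y + 3
(∇×G)₃ = ∂G₂/∂x − ∂G₁/∂y = -18*x^2*z - 11*x + y + 3*z
∇×G = (6*x^3 + 5*z^2 - 3*z - 3, -3*y + 3, -18*x^2*z - 11*x + y + 3*z)
At (1, 1, -3): (57, 0, 35).

(57, 0, 35)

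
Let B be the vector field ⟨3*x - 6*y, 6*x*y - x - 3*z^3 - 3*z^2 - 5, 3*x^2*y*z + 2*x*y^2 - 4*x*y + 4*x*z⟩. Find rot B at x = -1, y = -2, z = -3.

(∇×B)₁ = ∂B₃/∂y − ∂B₂/∂z = 3*x^2*z + 4*x*y - 4*x + 9*z^2 + 6*z
(∇×B)₂ = ∂B₁/∂z − ∂B₃/∂x = -6*x*y*z - 2*y^2 + 4*y - 4*z
(∇×B)₃ = ∂B₂/∂x − ∂B₁/∂y = 6*y + 5
∇×B = (3*x^2*z + 4*x*y - 4*x + 9*z^2 + 6*z, -6*x*y*z - 2*y^2 + 4*y - 4*z, 6*y + 5)
At (-1, -2, -3): (66, 32, -7).

(66, 32, -7)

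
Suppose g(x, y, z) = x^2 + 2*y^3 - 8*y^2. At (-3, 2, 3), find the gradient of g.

∂g/∂x = 2*x
∂g/∂y = 6*y^2 - 16*y
∂g/∂z = 0
∇g = (2*x, 6*y^2 - 16*y, 0)
At (-3, 2, 3): (-6, -8, 0).

(-6, -8, 0)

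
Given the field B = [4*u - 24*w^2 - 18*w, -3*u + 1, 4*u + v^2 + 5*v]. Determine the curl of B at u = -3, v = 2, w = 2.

(∇×B)₁ = ∂B₃/∂v − ∂B₂/∂w = 2*v + 5
(∇×B)₂ = ∂B₁/∂w − ∂B₃/∂u = -48*w - 22
(∇×B)₃ = ∂B₂/∂u − ∂B₁/∂v = -3
∇×B = (2*v + 5, -48*w - 22, -3)
At (-3, 2, 2): (9, -118, -3).

(9, -118, -3)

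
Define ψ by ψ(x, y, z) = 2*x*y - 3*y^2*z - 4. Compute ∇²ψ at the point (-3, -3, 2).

-12

∂²ψ/∂x² = 0
∂²ψ/∂y² = -6*z
∂²ψ/∂z² = 0
∇²ψ = -6*z
At (-3, -3, 2): -12.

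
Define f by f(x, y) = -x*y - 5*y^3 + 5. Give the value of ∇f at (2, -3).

∂f/∂x = -y
∂f/∂y = -x - 15*y^2
∇f = (-y, -x - 15*y^2)
At (2, -3): (3, -137).

(3, -137)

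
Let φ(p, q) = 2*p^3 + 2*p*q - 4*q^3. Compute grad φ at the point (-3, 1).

(56, -18)

∂φ/∂p = 6*p^2 + 2*q
∂φ/∂q = 2*p - 12*q^2
∇φ = (6*p^2 + 2*q, 2*p - 12*q^2)
At (-3, 1): (56, -18).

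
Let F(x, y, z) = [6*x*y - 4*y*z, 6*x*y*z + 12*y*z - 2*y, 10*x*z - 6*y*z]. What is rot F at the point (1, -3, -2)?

(∇×F)₁ = ∂F₃/∂y − ∂F₂/∂z = -6*x*y - 12*y - 6*z
(∇×F)₂ = ∂F₁/∂z − ∂F₃/∂x = -4*y - 10*z
(∇×F)₃ = ∂F₂/∂x − ∂F₁/∂y = -6*x + 6*y*z + 4*z
∇×F = (-6*x*y - 12*y - 6*z, -4*y - 10*z, -6*x + 6*y*z + 4*z)
At (1, -3, -2): (66, 32, 22).

(66, 32, 22)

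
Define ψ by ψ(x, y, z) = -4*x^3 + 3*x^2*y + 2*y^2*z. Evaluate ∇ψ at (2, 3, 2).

∂ψ/∂x = -12*x^2 + 6*x*y
∂ψ/∂y = 3*x^2 + 4*y*z
∂ψ/∂z = 2*y^2
∇ψ = (-12*x^2 + 6*x*y, 3*x^2 + 4*y*z, 2*y^2)
At (2, 3, 2): (-12, 36, 18).

(-12, 36, 18)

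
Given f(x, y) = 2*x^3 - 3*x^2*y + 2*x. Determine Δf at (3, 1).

∂²f/∂x² = 6*(2*x - y)
∂²f/∂y² = 0
∇²f = 12*x - 6*y
At (3, 1): 30.

30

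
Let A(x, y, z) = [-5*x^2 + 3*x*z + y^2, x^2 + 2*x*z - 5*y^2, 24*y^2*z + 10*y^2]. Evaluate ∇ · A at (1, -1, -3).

15

∂A₁/∂x = -10*x + 3*z
∂A₂/∂y = -10*y
∂A₃/∂z = 24*y^2
∇·A = -10*x + 24*y^2 - 10*y + 3*z
At (1, -1, -3): 15.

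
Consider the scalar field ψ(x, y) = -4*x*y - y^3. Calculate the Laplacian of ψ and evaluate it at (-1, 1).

∂²ψ/∂x² = 0
∂²ψ/∂y² = -6*y
∇²ψ = -6*y
At (-1, 1): -6.

-6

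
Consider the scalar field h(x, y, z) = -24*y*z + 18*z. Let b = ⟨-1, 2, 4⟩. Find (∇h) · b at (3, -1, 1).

∂h/∂x = 0
∂h/∂y = -24*z
∂h/∂z = -24*y + 18
∇h at (3, -1, 1) = (0, -24, 42)
∇h · b = (0)(-1) + (-24)(2) + (42)(4) = 120

120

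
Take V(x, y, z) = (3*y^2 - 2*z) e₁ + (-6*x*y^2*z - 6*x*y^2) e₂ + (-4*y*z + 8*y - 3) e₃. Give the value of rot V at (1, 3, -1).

(66, -2, -18)

(∇×V)₁ = ∂V₃/∂y − ∂V₂/∂z = 6*x*y^2 - 4*z + 8
(∇×V)₂ = ∂V₁/∂z − ∂V₃/∂x = -2
(∇×V)₃ = ∂V₂/∂x − ∂V₁/∂y = -6*y^2*z - 6*y^2 - 6*y
∇×V = (6*x*y^2 - 4*z + 8, -2, -6*y^2*z - 6*y^2 - 6*y)
At (1, 3, -1): (66, -2, -18).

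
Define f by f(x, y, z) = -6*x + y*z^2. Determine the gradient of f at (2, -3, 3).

(-6, 9, -18)

∂f/∂x = -6
∂f/∂y = z^2
∂f/∂z = 2*y*z
∇f = (-6, z^2, 2*y*z)
At (2, -3, 3): (-6, 9, -18).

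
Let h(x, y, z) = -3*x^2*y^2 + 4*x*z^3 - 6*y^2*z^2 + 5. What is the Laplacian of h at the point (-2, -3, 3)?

∂²h/∂x² = -6*y^2
∂²h/∂y² = -6*(x^2 + 2*z^2)
∂²h/∂z² = 12*(2*x*z - y^2)
∇²h = -6*x^2 + 24*x*z - 18*y^2 - 12*z^2
At (-2, -3, 3): -438.

-438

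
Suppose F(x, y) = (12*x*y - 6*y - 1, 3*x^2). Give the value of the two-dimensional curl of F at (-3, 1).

24

∂F₂/∂x = 6*x
∂F₁/∂y = 12*x - 6
Scalar curl = -6*x + 6
At (-3, 1): 24.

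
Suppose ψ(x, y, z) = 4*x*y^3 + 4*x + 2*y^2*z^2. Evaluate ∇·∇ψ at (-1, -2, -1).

∂²ψ/∂x² = 0
∂²ψ/∂y² = 4*(6*x*y + z^2)
∂²ψ/∂z² = 4*y^2
∇²ψ = 24*x*y + 4*y^2 + 4*z^2
At (-1, -2, -1): 68.

68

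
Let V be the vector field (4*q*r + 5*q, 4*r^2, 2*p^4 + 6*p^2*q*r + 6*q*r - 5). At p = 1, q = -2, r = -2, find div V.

-24

∂V₁/∂p = 0
∂V₂/∂q = 0
∂V₃/∂r = 6*p^2*q + 6*q
∇·V = 6*p^2*q + 6*q
At (1, -2, -2): -24.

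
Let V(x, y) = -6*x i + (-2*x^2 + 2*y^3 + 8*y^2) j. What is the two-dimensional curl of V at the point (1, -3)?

-4

∂V₂/∂x = -4*x
∂V₁/∂y = 0
Scalar curl = -4*x
At (1, -3): -4.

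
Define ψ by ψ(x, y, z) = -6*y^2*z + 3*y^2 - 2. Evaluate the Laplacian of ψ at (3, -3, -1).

∂²ψ/∂x² = 0
∂²ψ/∂y² = 6*(-2*z + 1)
∂²ψ/∂z² = 0
∇²ψ = -12*z + 6
At (3, -3, -1): 18.

18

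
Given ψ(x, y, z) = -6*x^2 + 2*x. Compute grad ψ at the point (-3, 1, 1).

(38, 0, 0)

∂ψ/∂x = -12*x + 2
∂ψ/∂y = 0
∂ψ/∂z = 0
∇ψ = (-12*x + 2, 0, 0)
At (-3, 1, 1): (38, 0, 0).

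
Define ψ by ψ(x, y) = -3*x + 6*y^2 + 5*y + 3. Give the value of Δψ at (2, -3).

12

∂²ψ/∂x² = 0
∂²ψ/∂y² = 12
∇²ψ = 12
At (2, -3): 12.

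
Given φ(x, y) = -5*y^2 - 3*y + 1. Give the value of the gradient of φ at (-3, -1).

∂φ/∂x = 0
∂φ/∂y = -10*y - 3
∇φ = (0, -10*y - 3)
At (-3, -1): (0, 7).

(0, 7)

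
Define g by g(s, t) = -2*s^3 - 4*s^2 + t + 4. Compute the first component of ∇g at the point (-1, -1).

2

(∇g)_1 = ∂g/∂s = -6*s^2 - 8*s
At (-1, -1): 2.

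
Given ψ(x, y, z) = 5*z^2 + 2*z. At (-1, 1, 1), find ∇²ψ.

10

∂²ψ/∂x² = 0
∂²ψ/∂y² = 0
∂²ψ/∂z² = 10
∇²ψ = 10
At (-1, 1, 1): 10.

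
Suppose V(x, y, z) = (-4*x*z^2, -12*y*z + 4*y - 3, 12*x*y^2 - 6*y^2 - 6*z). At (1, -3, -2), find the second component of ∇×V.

-92

(∇×V)_2 = ∂V₁/∂z − ∂V₃/∂x
= -8*x*z − (12*y^2)
= -8*x*z - 12*y^2
At (1, -3, -2): -92.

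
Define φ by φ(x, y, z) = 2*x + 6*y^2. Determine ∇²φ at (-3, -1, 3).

∂²φ/∂x² = 0
∂²φ/∂y² = 12
∂²φ/∂z² = 0
∇²φ = 12
At (-3, -1, 3): 12.

12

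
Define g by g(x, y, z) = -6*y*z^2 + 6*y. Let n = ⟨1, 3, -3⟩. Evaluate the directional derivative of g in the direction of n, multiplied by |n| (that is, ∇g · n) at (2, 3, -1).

∂g/∂x = 0
∂g/∂y = -6*z^2 + 6
∂g/∂z = -12*y*z
∇g at (2, 3, -1) = (0, 0, 36)
∇g · n = (0)(1) + (0)(3) + (36)(-3) = -108

-108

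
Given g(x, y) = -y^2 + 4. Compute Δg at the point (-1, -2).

-2

∂²g/∂x² = 0
∂²g/∂y² = -2
∇²g = -2
At (-1, -2): -2.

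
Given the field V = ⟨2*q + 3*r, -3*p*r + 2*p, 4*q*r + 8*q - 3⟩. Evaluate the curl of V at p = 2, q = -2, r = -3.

(2, 3, 9)

(∇×V)₁ = ∂V₃/∂q − ∂V₂/∂r = 3*p + 4*r + 8
(∇×V)₂ = ∂V₁/∂r − ∂V₃/∂p = 3
(∇×V)₃ = ∂V₂/∂p − ∂V₁/∂q = -3*r
∇×V = (3*p + 4*r + 8, 3, -3*r)
At (2, -2, -3): (2, 3, 9).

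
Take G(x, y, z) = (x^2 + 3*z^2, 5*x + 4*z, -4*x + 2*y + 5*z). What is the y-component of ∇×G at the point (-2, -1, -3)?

(∇×G)_2 = ∂G₁/∂z − ∂G₃/∂x
= 6*z − (-4)
= 6*z + 4
At (-2, -1, -3): -14.

-14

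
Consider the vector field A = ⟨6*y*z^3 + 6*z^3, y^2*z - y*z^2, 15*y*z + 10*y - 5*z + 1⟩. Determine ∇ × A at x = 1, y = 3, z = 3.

(64, 648, -162)

(∇×A)₁ = ∂A₃/∂y − ∂A₂/∂z = -y^2 + 2*y*z + 15*z + 10
(∇×A)₂ = ∂A₁/∂z − ∂A₃/∂x = 18*y*z^2 + 18*z^2
(∇×A)₃ = ∂A₂/∂x − ∂A₁/∂y = -6*z^3
∇×A = (-y^2 + 2*y*z + 15*z + 10, 18*y*z^2 + 18*z^2, -6*z^3)
At (1, 3, 3): (64, 648, -162).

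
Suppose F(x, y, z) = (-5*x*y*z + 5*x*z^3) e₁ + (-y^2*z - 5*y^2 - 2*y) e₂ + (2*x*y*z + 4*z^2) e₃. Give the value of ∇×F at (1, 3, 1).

(∇×F)₁ = ∂F₃/∂y − ∂F₂/∂z = 2*x*z + y^2
(∇×F)₂ = ∂F₁/∂z − ∂F₃/∂x = -5*x*y + 15*x*z^2 - 2*y*z
(∇×F)₃ = ∂F₂/∂x − ∂F₁/∂y = 5*x*z
∇×F = (2*x*z + y^2, -5*x*y + 15*x*z^2 - 2*y*z, 5*x*z)
At (1, 3, 1): (11, -6, 5).

(11, -6, 5)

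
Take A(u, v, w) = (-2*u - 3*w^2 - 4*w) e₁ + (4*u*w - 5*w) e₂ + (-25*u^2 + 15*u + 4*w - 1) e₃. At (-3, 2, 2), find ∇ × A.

(17, -181, 8)

(∇×A)₁ = ∂A₃/∂v − ∂A₂/∂w = -4*u + 5
(∇×A)₂ = ∂A₁/∂w − ∂A₃/∂u = 50*u - 6*w - 19
(∇×A)₃ = ∂A₂/∂u − ∂A₁/∂v = 4*w
∇×A = (-4*u + 5, 50*u - 6*w - 19, 4*w)
At (-3, 2, 2): (17, -181, 8).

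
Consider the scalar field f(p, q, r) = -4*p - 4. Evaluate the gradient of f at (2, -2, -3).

∂f/∂p = -4
∂f/∂q = 0
∂f/∂r = 0
∇f = (-4, 0, 0)
At (2, -2, -3): (-4, 0, 0).

(-4, 0, 0)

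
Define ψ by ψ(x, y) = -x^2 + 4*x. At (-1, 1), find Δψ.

∂²ψ/∂x² = -2
∂²ψ/∂y² = 0
∇²ψ = -2
At (-1, 1): -2.

-2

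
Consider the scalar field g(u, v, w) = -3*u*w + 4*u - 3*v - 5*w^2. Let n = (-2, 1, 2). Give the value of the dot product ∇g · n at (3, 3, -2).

-1

∂g/∂u = -3*w + 4
∂g/∂v = -3
∂g/∂w = -3*u - 10*w
∇g at (3, 3, -2) = (10, -3, 11)
∇g · n = (10)(-2) + (-3)(1) + (11)(2) = -1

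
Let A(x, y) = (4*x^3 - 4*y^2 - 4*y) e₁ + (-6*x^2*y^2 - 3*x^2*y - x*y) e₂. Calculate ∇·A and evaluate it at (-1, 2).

∂A₁/∂x = 12*x^2
∂A₂/∂y = -12*x^2*y - 3*x^2 - x
∇·A = -12*x^2*y + 9*x^2 - x
At (-1, 2): -14.

-14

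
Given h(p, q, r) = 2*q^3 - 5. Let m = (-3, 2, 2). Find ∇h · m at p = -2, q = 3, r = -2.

108

∂h/∂p = 0
∂h/∂q = 6*q^2
∂h/∂r = 0
∇h at (-2, 3, -2) = (0, 54, 0)
∇h · m = (0)(-3) + (54)(2) + (0)(2) = 108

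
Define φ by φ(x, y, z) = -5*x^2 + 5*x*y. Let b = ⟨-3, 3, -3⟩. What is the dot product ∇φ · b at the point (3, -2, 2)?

165

∂φ/∂x = -10*x + 5*y
∂φ/∂y = 5*x
∂φ/∂z = 0
∇φ at (3, -2, 2) = (-40, 15, 0)
∇φ · b = (-40)(-3) + (15)(3) + (0)(-3) = 165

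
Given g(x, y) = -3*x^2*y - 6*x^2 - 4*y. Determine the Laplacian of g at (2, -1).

∂²g/∂x² = -6*(y + 2)
∂²g/∂y² = 0
∇²g = -6*y - 12
At (2, -1): -6.

-6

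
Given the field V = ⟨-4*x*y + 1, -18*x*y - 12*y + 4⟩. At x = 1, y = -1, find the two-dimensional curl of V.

22

∂V₂/∂x = -18*y
∂V₁/∂y = -4*x
Scalar curl = 4*x - 18*y
At (1, -1): 22.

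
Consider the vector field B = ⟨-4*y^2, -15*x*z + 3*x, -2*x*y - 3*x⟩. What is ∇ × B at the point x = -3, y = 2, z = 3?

(-39, 7, -26)

(∇×B)₁ = ∂B₃/∂y − ∂B₂/∂z = 13*x
(∇×B)₂ = ∂B₁/∂z − ∂B₃/∂x = 2*y + 3
(∇×B)₃ = ∂B₂/∂x − ∂B₁/∂y = 8*y - 15*z + 3
∇×B = (13*x, 2*y + 3, 8*y - 15*z + 3)
At (-3, 2, 3): (-39, 7, -26).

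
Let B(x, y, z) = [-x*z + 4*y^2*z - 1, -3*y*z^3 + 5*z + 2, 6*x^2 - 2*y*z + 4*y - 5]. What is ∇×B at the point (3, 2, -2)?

(75, -23, 32)

(∇×B)₁ = ∂B₃/∂y − ∂B₂/∂z = 9*y*z^2 - 2*z - 1
(∇×B)₂ = ∂B₁/∂z − ∂B₃/∂x = -13*x + 4*y^2
(∇×B)₃ = ∂B₂/∂x − ∂B₁/∂y = -8*y*z
∇×B = (9*y*z^2 - 2*z - 1, -13*x + 4*y^2, -8*y*z)
At (3, 2, -2): (75, -23, 32).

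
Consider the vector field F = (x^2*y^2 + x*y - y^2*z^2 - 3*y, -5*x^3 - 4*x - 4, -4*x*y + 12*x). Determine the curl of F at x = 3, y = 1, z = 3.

(∇×F)₁ = ∂F₃/∂y − ∂F₂/∂z = -4*x
(∇×F)₂ = ∂F₁/∂z − ∂F₃/∂x = -2*y^2*z + 4*y - 12
(∇×F)₃ = ∂F₂/∂x − ∂F₁/∂y = -2*x^2*y - 15*x^2 - x + 2*y*z^2 - 1
∇×F = (-4*x, -2*y^2*z + 4*y - 12, -2*x^2*y - 15*x^2 - x + 2*y*z^2 - 1)
At (3, 1, 3): (-12, -14, -139).

(-12, -14, -139)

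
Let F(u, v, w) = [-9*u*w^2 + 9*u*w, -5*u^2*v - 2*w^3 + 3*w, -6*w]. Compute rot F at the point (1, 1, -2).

(∇×F)₁ = ∂F₃/∂v − ∂F₂/∂w = 6*w^2 - 3
(∇×F)₂ = ∂F₁/∂w − ∂F₃/∂u = -18*u*w + 9*u
(∇×F)₃ = ∂F₂/∂u − ∂F₁/∂v = -10*u*v
∇×F = (6*w^2 - 3, -18*u*w + 9*u, -10*u*v)
At (1, 1, -2): (21, 45, -10).

(21, 45, -10)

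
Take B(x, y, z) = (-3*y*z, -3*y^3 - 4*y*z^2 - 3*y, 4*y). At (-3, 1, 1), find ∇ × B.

(12, -3, 3)

(∇×B)₁ = ∂B₃/∂y − ∂B₂/∂z = 8*y*z + 4
(∇×B)₂ = ∂B₁/∂z − ∂B₃/∂x = -3*y
(∇×B)₃ = ∂B₂/∂x − ∂B₁/∂y = 3*z
∇×B = (8*y*z + 4, -3*y, 3*z)
At (-3, 1, 1): (12, -3, 3).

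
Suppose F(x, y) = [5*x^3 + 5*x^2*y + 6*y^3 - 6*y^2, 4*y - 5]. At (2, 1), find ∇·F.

∂F₁/∂x = 15*x^2 + 10*x*y
∂F₂/∂y = 4
∇·F = 15*x^2 + 10*x*y + 4
At (2, 1): 84.

84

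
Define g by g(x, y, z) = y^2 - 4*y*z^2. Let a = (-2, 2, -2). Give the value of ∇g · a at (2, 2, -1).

-32

∂g/∂x = 0
∂g/∂y = 2*y - 4*z^2
∂g/∂z = -8*y*z
∇g at (2, 2, -1) = (0, 0, 16)
∇g · a = (0)(-2) + (0)(2) + (16)(-2) = -32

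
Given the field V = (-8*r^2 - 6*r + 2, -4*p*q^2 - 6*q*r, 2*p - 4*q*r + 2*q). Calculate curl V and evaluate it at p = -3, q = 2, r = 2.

(∇×V)₁ = ∂V₃/∂q − ∂V₂/∂r = 6*q - 4*r + 2
(∇×V)₂ = ∂V₁/∂r − ∂V₃/∂p = -16*r - 8
(∇×V)₃ = ∂V₂/∂p − ∂V₁/∂q = -4*q^2
∇×V = (6*q - 4*r + 2, -16*r - 8, -4*q^2)
At (-3, 2, 2): (6, -40, -16).

(6, -40, -16)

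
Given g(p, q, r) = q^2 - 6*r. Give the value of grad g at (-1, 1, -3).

∂g/∂p = 0
∂g/∂q = 2*q
∂g/∂r = -6
∇g = (0, 2*q, -6)
At (-1, 1, -3): (0, 2, -6).

(0, 2, -6)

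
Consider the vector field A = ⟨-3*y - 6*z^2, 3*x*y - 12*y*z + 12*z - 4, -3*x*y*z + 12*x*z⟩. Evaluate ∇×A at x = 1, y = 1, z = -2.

(∇×A)₁ = ∂A₃/∂y − ∂A₂/∂z = -3*x*z + 12*y - 12
(∇×A)₂ = ∂A₁/∂z − ∂A₃/∂x = 3*y*z - 24*z
(∇×A)₃ = ∂A₂/∂x − ∂A₁/∂y = 3*y + 3
∇×A = (-3*x*z + 12*y - 12, 3*y*z - 24*z, 3*y + 3)
At (1, 1, -2): (6, 42, 6).

(6, 42, 6)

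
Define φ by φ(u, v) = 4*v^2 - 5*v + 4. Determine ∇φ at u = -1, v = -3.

(0, -29)

∂φ/∂u = 0
∂φ/∂v = 8*v - 5
∇φ = (0, 8*v - 5)
At (-1, -3): (0, -29).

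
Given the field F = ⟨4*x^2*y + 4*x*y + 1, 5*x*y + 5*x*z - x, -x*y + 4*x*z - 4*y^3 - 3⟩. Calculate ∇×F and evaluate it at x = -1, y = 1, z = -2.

(-6, 9, -6)

(∇×F)₁ = ∂F₃/∂y − ∂F₂/∂z = -6*x - 12*y^2
(∇×F)₂ = ∂F₁/∂z − ∂F₃/∂x = y - 4*z
(∇×F)₃ = ∂F₂/∂x − ∂F₁/∂y = -4*x^2 - 4*x + 5*y + 5*z - 1
∇×F = (-6*x - 12*y^2, y - 4*z, -4*x^2 - 4*x + 5*y + 5*z - 1)
At (-1, 1, -2): (-6, 9, -6).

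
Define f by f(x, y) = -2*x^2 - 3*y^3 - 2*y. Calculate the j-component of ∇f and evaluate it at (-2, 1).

(∇f)_2 = ∂f/∂y = -9*y^2 - 2
At (-2, 1): -11.

-11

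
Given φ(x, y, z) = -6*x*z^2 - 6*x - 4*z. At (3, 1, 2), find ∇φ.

(-30, 0, -76)

∂φ/∂x = -6*z^2 - 6
∂φ/∂y = 0
∂φ/∂z = -12*x*z - 4
∇φ = (-6*z^2 - 6, 0, -12*x*z - 4)
At (3, 1, 2): (-30, 0, -76).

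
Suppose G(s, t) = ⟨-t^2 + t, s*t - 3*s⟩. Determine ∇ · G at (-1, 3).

∂G₁/∂s = 0
∂G₂/∂t = s
∇·G = s
At (-1, 3): -1.

-1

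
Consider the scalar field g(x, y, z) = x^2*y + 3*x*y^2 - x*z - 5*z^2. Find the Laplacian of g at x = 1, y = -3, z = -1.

∂²g/∂x² = 2*y
∂²g/∂y² = 6*x
∂²g/∂z² = -10
∇²g = 6*x + 2*y - 10
At (1, -3, -1): -10.

-10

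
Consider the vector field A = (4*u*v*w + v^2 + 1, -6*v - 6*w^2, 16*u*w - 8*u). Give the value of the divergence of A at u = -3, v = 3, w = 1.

-42

∂A₁/∂u = 4*v*w
∂A₂/∂v = -6
∂A₃/∂w = 16*u
∇·A = 16*u + 4*v*w - 6
At (-3, 3, 1): -42.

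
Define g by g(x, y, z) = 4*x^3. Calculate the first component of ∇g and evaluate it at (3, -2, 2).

(∇g)_1 = ∂g/∂x = 12*x^2
At (3, -2, 2): 108.

108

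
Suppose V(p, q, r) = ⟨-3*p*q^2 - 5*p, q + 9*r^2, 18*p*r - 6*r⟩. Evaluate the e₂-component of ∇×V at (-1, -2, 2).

(∇×V)_2 = ∂V₁/∂r − ∂V₃/∂p
= 0 − (18*r)
= -18*r
At (-1, -2, 2): -36.

-36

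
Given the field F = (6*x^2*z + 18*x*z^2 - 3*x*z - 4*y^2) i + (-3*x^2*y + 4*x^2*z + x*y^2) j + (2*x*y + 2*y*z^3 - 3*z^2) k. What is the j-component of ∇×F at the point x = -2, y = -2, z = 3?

-182

(∇×F)_2 = ∂F₁/∂z − ∂F₃/∂x
= 6*x^2 + 36*x*z - 3*x − (2*y)
= 6*x^2 + 36*x*z - 3*x - 2*y
At (-2, -2, 3): -182.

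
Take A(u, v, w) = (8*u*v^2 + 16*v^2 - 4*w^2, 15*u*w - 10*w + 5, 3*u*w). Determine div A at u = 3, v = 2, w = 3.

41

∂A₁/∂u = 8*v^2
∂A₂/∂v = 0
∂A₃/∂w = 3*u
∇·A = 3*u + 8*v^2
At (3, 2, 3): 41.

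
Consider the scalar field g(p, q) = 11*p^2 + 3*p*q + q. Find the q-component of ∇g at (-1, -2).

(∇g)_2 = ∂g/∂q = 3*p + 1
At (-1, -2): -2.

-2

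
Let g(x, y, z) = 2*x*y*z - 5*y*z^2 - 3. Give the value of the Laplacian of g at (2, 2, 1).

-20

∂²g/∂x² = 0
∂²g/∂y² = 0
∂²g/∂z² = -10*y
∇²g = -10*y
At (2, 2, 1): -20.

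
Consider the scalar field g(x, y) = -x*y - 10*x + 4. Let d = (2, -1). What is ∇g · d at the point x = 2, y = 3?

∂g/∂x = -y - 10
∂g/∂y = -x
∇g at (2, 3) = (-13, -2)
∇g · d = (-13)(2) + (-2)(-1) = -24

-24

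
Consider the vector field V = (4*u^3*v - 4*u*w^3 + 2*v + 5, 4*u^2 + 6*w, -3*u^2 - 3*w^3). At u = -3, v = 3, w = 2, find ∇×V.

(-6, 126, 82)

(∇×V)₁ = ∂V₃/∂v − ∂V₂/∂w = -6
(∇×V)₂ = ∂V₁/∂w − ∂V₃/∂u = -12*u*w^2 + 6*u
(∇×V)₃ = ∂V₂/∂u − ∂V₁/∂v = -4*u^3 + 8*u - 2
∇×V = (-6, -12*u*w^2 + 6*u, -4*u^3 + 8*u - 2)
At (-3, 3, 2): (-6, 126, 82).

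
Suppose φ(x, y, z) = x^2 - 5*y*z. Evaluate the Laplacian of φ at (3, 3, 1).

∂²φ/∂x² = 2
∂²φ/∂y² = 0
∂²φ/∂z² = 0
∇²φ = 2
At (3, 3, 1): 2.

2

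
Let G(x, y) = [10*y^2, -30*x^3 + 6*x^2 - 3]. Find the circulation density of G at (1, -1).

-58

∂G₂/∂x = -90*x^2 + 12*x
∂G₁/∂y = 20*y
Scalar curl = -90*x^2 + 12*x - 20*y
At (1, -1): -58.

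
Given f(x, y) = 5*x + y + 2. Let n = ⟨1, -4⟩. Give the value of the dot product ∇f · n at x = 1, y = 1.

∂f/∂x = 5
∂f/∂y = 1
∇f at (1, 1) = (5, 1)
∇f · n = (5)(1) + (1)(-4) = 1

1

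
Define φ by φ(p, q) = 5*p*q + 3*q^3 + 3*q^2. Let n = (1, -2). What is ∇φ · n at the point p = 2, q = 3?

-203

∂φ/∂p = 5*q
∂φ/∂q = 5*p + 9*q^2 + 6*q
∇φ at (2, 3) = (15, 109)
∇φ · n = (15)(1) + (109)(-2) = -203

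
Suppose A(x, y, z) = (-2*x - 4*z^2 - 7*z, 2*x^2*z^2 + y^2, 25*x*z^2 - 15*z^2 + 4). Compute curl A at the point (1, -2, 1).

(∇×A)₁ = ∂A₃/∂y − ∂A₂/∂z = -4*x^2*z
(∇×A)₂ = ∂A₁/∂z − ∂A₃/∂x = -25*z^2 - 8*z - 7
(∇×A)₃ = ∂A₂/∂x − ∂A₁/∂y = 4*x*z^2
∇×A = (-4*x^2*z, -25*z^2 - 8*z - 7, 4*x*z^2)
At (1, -2, 1): (-4, -40, 4).

(-4, -40, 4)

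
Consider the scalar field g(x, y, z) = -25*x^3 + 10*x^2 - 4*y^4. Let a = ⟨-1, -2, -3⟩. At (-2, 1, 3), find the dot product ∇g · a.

∂g/∂x = -75*x^2 + 20*x
∂g/∂y = -16*y^3
∂g/∂z = 0
∇g at (-2, 1, 3) = (-340, -16, 0)
∇g · a = (-340)(-1) + (-16)(-2) + (0)(-3) = 372

372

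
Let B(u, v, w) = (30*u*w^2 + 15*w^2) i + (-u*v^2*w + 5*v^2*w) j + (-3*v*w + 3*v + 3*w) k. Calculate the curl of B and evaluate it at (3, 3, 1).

(∇×B)₁ = ∂B₃/∂v − ∂B₂/∂w = u*v^2 - 5*v^2 - 3*w + 3
(∇×B)₂ = ∂B₁/∂w − ∂B₃/∂u = 60*u*w + 30*w
(∇×B)₃ = ∂B₂/∂u − ∂B₁/∂v = -v^2*w
∇×B = (u*v^2 - 5*v^2 - 3*w + 3, 60*u*w + 30*w, -v^2*w)
At (3, 3, 1): (-18, 210, -9).

(-18, 210, -9)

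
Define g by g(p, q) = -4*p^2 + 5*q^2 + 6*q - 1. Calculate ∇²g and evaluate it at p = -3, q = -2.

2

∂²g/∂p² = -8
∂²g/∂q² = 10
∇²g = 2
At (-3, -2): 2.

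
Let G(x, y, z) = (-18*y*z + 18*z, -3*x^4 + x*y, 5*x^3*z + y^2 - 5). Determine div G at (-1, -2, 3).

∂G₁/∂x = 0
∂G₂/∂y = x
∂G₃/∂z = 5*x^3
∇·G = 5*x^3 + x
At (-1, -2, 3): -6.

-6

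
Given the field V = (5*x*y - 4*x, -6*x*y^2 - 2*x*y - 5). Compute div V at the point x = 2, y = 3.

∂V₁/∂x = 5*y - 4
∂V₂/∂y = -12*x*y - 2*x
∇·V = -12*x*y - 2*x + 5*y - 4
At (2, 3): -65.

-65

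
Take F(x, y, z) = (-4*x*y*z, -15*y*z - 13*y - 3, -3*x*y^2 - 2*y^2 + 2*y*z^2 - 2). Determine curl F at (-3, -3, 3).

(-69, -9, -36)

(∇×F)₁ = ∂F₃/∂y − ∂F₂/∂z = -6*x*y + 11*y + 2*z^2
(∇×F)₂ = ∂F₁/∂z − ∂F₃/∂x = -4*x*y + 3*y^2
(∇×F)₃ = ∂F₂/∂x − ∂F₁/∂y = 4*x*z
∇×F = (-6*x*y + 11*y + 2*z^2, -4*x*y + 3*y^2, 4*x*z)
At (-3, -3, 3): (-69, -9, -36).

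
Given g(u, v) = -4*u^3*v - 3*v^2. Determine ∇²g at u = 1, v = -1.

18

∂²g/∂u² = -24*u*v
∂²g/∂v² = -6
∇²g = -24*u*v - 6
At (1, -1): 18.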